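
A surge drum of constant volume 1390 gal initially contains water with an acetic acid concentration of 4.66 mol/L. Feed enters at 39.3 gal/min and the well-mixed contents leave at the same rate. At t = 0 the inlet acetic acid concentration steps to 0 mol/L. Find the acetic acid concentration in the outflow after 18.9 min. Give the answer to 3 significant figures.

Species balance on the tank: V dC/dt = Q(C_in − C).
So dC/dt = (C_in − C)/τ with τ = V/Q = 1390/39.3 = 35.369 min.
Integrating: C(t) = C_in + (C₀ − C_in) e^(−t/τ).
C(18.9) = 0 + (4.66 − 0)·e^(−18.9/35.369) = 0 + (4.6600)·0.58604 = 2.7309 mol/L.

2.73 mol/L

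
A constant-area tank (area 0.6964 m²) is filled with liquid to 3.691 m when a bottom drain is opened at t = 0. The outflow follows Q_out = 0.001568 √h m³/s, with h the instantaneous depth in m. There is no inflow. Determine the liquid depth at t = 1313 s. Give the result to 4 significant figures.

A dh/dt = −Q_out = −0.001568 √h.
∫ h^(−1/2) dh = −(0.001568/A) ∫ dt, giving 2√h = 2√h₀ − (0.001568/A) t.
√h = √3.691 − 0.001568·1313/(2·0.6964) = 1.92120 − 1.47816 = 0.443036.
h = 0.443036² = 0.196281 m.

0.1963 m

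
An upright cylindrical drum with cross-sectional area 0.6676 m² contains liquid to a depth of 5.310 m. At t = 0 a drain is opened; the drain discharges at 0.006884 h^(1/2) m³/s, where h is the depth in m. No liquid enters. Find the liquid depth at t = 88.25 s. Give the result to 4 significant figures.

3.420 m

Volume balance on the tank: A dh/dt = −0.006884 √h.
This is separable: 2 d(√h)/dt = −0.006884/A, so √h = √h₀ − (0.006884/(2A)) t.
√h = √5.310 − 0.006884·88.25/(2·0.6676) = 2.30434 − 0.454998 = 1.84935.
h = 1.84935² = 3.42008 m.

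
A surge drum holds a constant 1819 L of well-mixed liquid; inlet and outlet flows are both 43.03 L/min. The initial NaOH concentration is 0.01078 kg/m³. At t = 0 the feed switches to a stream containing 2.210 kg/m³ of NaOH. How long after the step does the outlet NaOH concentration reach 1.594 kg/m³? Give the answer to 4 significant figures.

Mass balance on the solute (V constant): V dC/dt = Q(C_in − C), so τ = V/Q = 42.2728 min.
C(t) = C_in + (C₀ − C_in) e^(−t/τ). Set C = 1.594 and solve for t:
e^(−t/τ) = (C − C_in)/(C₀ − C_in) = (1.594 − 2.210)/(0.01078 − 2.210) = 0.280099
t = −τ ln(…) = 42.2728 × 1.27261 = 53.7969 min.

53.80 min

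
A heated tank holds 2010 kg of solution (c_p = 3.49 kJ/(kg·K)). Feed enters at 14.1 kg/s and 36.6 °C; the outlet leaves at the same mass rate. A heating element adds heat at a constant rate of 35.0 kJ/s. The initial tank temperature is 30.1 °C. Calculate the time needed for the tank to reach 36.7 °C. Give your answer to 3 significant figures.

M c_p dT/dt = ṁ c_p (T_in − T) + Q̇.
τ = M/ṁ = 142.55 s; T_ss = T_in + Q̇/(ṁ c_p) = 37.311 °C.
T(t) = T_ss + (T₀ − T_ss) e^(−t/τ). Set T = 36.7:
e^(−t/τ) = (36.7 − 37.311)/(30.1 − 37.311) = 0.084764
t = −142.55 · ln(0.084764) = 351.81 s.

352 s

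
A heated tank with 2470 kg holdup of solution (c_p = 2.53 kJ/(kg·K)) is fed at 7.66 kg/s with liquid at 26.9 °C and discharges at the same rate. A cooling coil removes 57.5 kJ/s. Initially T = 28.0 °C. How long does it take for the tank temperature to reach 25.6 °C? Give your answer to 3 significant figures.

288 s

Energy balance: M c_p dT/dt = ṁ c_p (T_in − T) − 57.5.
τ = M/ṁ = 322.45 s; T_ss = T_in − Q̇/(ṁ c_p) = 23.933 °C.
T(t) = T_ss + (T₀ − T_ss) e^(−t/τ). Set T = 25.6:
e^(−t/τ) = (25.6 − 23.933)/(28.0 − 23.933) = 0.40989
t = −322.45 · ln(0.40989) = 287.59 s.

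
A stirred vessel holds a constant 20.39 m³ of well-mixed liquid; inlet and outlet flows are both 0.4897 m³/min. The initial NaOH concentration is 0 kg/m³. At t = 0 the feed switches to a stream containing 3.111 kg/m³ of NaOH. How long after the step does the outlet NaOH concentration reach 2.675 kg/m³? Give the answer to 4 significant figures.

Species balance: V dC/dt = Q(C_in − C) ⇒ τ = V/Q = 41.6377 min.
C(t) = C_in + (C₀ − C_in) e^(−t/τ). Set C = 2.675 and solve for t:
e^(−t/τ) = (C − C_in)/(C₀ − C_in) = (2.675 − 3.111)/(0 − 3.111) = 0.140148
t = −τ ln(…) = 41.6377 × 1.96506 = 81.8205 min.

81.82 min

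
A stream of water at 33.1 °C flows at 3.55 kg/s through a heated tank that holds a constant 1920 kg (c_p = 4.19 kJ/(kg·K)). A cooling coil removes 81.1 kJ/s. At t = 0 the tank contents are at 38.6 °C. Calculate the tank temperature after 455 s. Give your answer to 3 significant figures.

32.4 °C

First-law balance (no shaft work): M c_p dT/dt = ṁ c_p (T_in − T) − 81.1.
τ = M/ṁ = 540.85 s; T_ss = T_in − Q̇/(ṁ c_p) = 33.1 − 81.1/(3.55·4.19) = 27.648 °C.
This is linear first-order; T(t) = T_ss + (T₀ − T_ss) e^(−t/τ).
T(455) = 27.648 + (10.952)·e^(−455/540.85) = 27.648 + (10.952)·0.43116 = 32.370 °C.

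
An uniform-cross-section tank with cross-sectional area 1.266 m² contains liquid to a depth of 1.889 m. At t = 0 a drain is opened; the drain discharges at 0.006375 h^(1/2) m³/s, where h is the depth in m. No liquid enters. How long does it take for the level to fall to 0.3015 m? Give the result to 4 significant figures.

A dh/dt = −Q_out = −0.006375 √h.
∫ h^(−1/2) dh = −(0.006375/A) ∫ dt, giving 2√h = 2√h₀ − (0.006375/A) t.
t = 2A(√h₀ − √h)/0.006375 = 2·1.266·(√1.889 − √0.3015)/0.006375
  = 2.53200 × (1.37441 − 0.549090) / 0.006375 = 327.797 s.

327.8 s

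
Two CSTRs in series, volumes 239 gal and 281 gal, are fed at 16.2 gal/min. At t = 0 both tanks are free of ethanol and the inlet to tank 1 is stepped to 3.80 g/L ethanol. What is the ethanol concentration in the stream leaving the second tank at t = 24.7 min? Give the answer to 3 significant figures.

1.73 g/L

Each tank obeys Vᵢ dCᵢ/dt = Q(Cᵢ₋₁ − Cᵢ), so τᵢ = Vᵢ/Q.
τ₁ = 239/16.2 = 14.753 min; τ₂ = 281/16.2 = 17.346 min.
Tank 1: C₁ = C_in(1 − e^(−t/τ₁)). Tank 2 (τ₁ ≠ τ₂): C₂ = C_in[1 − (τ₁ e^(−t/τ₁) − τ₂ e^(−t/τ₂))/(τ₁ − τ₂)].
At t = 24.7: e^(−t/τ₁) = 0.18745, e^(−t/τ₂) = 0.24075.
C₂ = 3.80·[1 − (14.753·0.18745 − 17.346·0.24075)/(-2.5926)] = 3.80·0.45595 = 1.7326 g/L.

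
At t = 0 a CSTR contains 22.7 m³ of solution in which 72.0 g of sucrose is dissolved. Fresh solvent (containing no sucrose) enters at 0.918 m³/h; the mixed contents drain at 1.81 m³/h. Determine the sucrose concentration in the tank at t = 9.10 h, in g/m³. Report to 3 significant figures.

2.01 g/m³

Total volume: dV/dt = Q_in − Q_out = -0.89200 m³/h, so V(t) = 22.7 − 0.89200 t and V(9.10) = 14.583 m³.
Solute balance: dm/dt = 0 − Q_out C = −Q_out m/V(t).
dm/m = −Q_out dt/(V₀ − 0.89200 t); integrating gives ln(m/m₀) = −(Q_out/(Q_in−Q_out)) ln(V/V₀).
m = m₀ (V₀/V)^(Q_out/(Q_in−Q_out)) = 72.0 × (22.7/14.583)^(-2.0291) = 29.333 g.
C = m/V = 29.333/14.583 = 2.0115 g/m³.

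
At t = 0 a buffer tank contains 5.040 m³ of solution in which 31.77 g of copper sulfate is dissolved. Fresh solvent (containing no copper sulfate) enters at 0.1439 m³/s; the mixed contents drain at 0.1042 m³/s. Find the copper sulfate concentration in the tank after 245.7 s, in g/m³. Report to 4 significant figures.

0.1272 g/m³

Total volume: dV/dt = Q_in − Q_out = 0.0397000 m³/s, so V(t) = 5.040 + 0.0397000 t and V(245.7) = 14.7943 m³.
No copper sulfate enters, so dm/dt = −Q_out · (m/V).
Separate: dm/m = −Q_out dt/V(t) ⇒ ln(m/m₀) = −(Q_out/(Q_in−Q_out)) ln(V/V₀).
m = m₀ (V₀/V)^(Q_out/(Q_in−Q_out)) = 31.77 × (5.040/14.7943)^(2.62469) = 1.88169 g.
C = m/V = 1.88169/14.7943 = 0.127190 g/m³.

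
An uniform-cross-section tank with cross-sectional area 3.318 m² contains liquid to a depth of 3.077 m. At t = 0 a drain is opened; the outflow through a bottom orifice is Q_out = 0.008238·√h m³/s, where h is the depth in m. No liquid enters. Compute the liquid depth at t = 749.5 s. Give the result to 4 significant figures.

0.6785 m

With no inflow, A dh/dt = −0.008238 √h.
∫ h^(−1/2) dh = −(0.008238/A) ∫ dt, giving 2√h = 2√h₀ − (0.008238/A) t.
√h = √3.077 − 0.008238·749.5/(2·3.318) = 1.75414 − 0.930437 = 0.823701.
h = 0.823701² = 0.678483 m.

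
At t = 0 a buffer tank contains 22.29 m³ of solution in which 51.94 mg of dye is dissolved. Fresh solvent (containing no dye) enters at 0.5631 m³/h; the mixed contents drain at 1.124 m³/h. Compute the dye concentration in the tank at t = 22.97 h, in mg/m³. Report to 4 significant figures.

Let m(t) be the amount of dye. Volume: V(t) = V₀ + (Q_in − Q_out) t = 22.29 − 0.560900 t; V(22.97) = 9.40613 m³.
Species balance (pure solvent in): dm/dt = −Q_out · m/V(t).
dm/m = −Q_out dt/(V₀ − 0.560900 t); integrating gives ln(m/m₀) = −(Q_out/(Q_in−Q_out)) ln(V/V₀).
m = m₀ (V₀/V)^(Q_out/(Q_in−Q_out)) = 51.94 × (22.29/9.40613)^(-2.00392) = 9.21794 mg.
C = m/V = 9.21794/9.40613 = 0.979993 mg/m³.

0.9800 mg/m³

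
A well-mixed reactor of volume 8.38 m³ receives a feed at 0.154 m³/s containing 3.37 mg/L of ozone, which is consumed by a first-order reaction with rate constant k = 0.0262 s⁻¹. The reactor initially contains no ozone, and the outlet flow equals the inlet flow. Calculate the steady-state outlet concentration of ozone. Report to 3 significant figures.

Accumulation = in − out − consumed: V dC/dt = Q C_in − Q C − k V C.
Steady state (dC/dt = 0): C_ss = Q C_in/(Q + kV) = C_in/(1 + kV/Q).
C_ss = 0.154·3.37/(0.154 + 0.0262·8.38) = 0.51898/0.37356 = 1.3893 mg/L.

1.39 mg/L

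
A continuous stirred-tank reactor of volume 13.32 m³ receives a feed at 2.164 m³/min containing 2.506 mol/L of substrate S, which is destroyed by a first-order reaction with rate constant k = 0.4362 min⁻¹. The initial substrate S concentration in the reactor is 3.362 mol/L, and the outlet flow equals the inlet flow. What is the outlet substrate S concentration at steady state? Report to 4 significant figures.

Accumulation = in − out − consumed: V dC/dt = Q C_in − Q C − k V C.
Steady state (dC/dt = 0): C_ss = Q C_in/(Q + kV) = C_in/(1 + kV/Q).
C_ss = 2.164·2.506/(2.164 + 0.4362·13.32) = 5.42298/7.97418 = 0.680068 mol/L.

0.6801 mol/L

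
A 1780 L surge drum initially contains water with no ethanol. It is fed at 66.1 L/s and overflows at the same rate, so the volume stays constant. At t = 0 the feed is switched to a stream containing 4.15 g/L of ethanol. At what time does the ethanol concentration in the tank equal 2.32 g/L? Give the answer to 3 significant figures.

22.0 s

Mass balance on the solute (V constant): V dC/dt = Q(C_in − C), so τ = V/Q = 26.929 s.
C(t) = C_in + (C₀ − C_in) e^(−t/τ). Set C = 2.32 and solve for t:
e^(−t/τ) = (C − C_in)/(C₀ − C_in) = (2.32 − 4.15)/(0 − 4.15) = 0.44096
t = −τ ln(…) = 26.929 × 0.81879 = 22.049 s.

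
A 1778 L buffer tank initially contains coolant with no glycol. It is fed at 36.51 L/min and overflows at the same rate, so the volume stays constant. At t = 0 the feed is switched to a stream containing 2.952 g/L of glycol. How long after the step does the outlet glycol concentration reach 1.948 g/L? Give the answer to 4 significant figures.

Species balance: V dC/dt = Q(C_in − C) ⇒ τ = V/Q = 48.6990 min.
C(t) = C_in + (C₀ − C_in) e^(−t/τ). Set C = 1.948 and solve for t:
e^(−t/τ) = (C − C_in)/(C₀ − C_in) = (1.948 − 2.952)/(0 − 2.952) = 0.340108
t = −τ ln(…) = 48.6990 × 1.07849 = 52.5214 min.

52.52 min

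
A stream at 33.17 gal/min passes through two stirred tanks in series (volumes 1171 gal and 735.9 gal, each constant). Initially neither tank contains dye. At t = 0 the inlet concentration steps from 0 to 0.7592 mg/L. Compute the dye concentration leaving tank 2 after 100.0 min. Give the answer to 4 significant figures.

Species balance on tank i: dCᵢ/dt = (Cᵢ₋₁ − Cᵢ)/τᵢ with τᵢ = Vᵢ/Q.
τ₁ = 1171/33.17 = 35.3030 min; τ₂ = 735.9/33.17 = 22.1857 min.
Tank 1: C₁ = C_in(1 − e^(−t/τ₁)). Tank 2 (τ₁ ≠ τ₂): C₂ = C_in[1 − (τ₁ e^(−t/τ₁) − τ₂ e^(−t/τ₂))/(τ₁ − τ₂)].
At t = 100.0: e^(−t/τ₁) = 0.0588583, e^(−t/τ₂) = 0.0110270.
C₂ = 0.7592·[1 − (35.3030·0.0588583 − 22.1857·0.0110270)/(13.1173)] = 0.7592·0.860243 = 0.653096 mg/L.

0.6531 mg/L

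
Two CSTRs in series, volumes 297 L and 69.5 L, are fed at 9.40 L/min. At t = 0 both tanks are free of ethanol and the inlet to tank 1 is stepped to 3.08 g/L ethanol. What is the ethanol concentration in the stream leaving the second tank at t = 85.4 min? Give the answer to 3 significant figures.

2.81 g/L

Time constants: τᵢ = Vᵢ/Q for each well-mixed tank.
τ₁ = 297/9.40 = 31.596 min; τ₂ = 69.5/9.40 = 7.3936 min.
Solving the cascade with C₁(0)=C₂(0)=0 gives C₂(t) = C_in[1 − (τ₁ e^(−t/τ₁) − τ₂ e^(−t/τ₂))/(τ₁ − τ₂)].
At t = 85.4: e^(−t/τ₁) = 0.067011, e^(−t/τ₂) = 9.6312e-06.
C₂ = 3.08·[1 − (31.596·0.067011 − 7.3936·9.6312e-06)/(24.202)] = 3.08·0.91252 = 2.8106 g/L.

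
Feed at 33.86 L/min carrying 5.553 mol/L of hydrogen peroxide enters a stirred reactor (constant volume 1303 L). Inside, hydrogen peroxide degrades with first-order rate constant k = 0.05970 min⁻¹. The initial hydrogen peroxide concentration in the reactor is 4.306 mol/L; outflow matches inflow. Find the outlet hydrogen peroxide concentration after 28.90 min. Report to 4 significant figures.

1.904 mol/L

Species balance: V dC/dt = Q C_in − Q C − k V C.
dC/dt = (Q/V) C_in − (Q/V + k) C; effective rate a = Q/V + k = 0.0259862 + 0.05970 = 0.0856862 min⁻¹.
C_ss = Q C_in/(Q + kV) = 1.68407 mol/L; C(t) = C_ss + (C₀ − C_ss) e^(−a t).
C(28.90) = 1.68407 + (2.62193)·e^(−0.0856862·28.90) = 1.68407 + (2.62193)·0.0840511 = 1.90444 mol/L.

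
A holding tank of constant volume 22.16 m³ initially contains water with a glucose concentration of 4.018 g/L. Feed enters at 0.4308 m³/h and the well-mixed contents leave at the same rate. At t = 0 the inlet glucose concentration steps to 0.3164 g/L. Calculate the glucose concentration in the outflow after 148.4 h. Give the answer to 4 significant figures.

0.5232 g/L

Mass balance on the solute (V constant): V dC/dt = Q(C_in − C).
Time constant τ = V/Q = 22.16/0.4308 = 51.4392 h.
Solution: C(t) = C_in + (C₀ − C_in) e^(−t/τ).
C(148.4) = 0.3164 + (4.018 − 0.3164)·e^(−148.4/51.4392) = 0.3164 + (3.70160)·0.0558570 = 0.523160 g/L.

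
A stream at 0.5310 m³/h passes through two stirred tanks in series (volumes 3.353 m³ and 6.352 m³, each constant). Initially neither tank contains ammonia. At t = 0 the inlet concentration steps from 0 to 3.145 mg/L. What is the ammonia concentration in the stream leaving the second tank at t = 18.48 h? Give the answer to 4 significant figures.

Each tank obeys Vᵢ dCᵢ/dt = Q(Cᵢ₋₁ − Cᵢ), so τᵢ = Vᵢ/Q.
τ₁ = 3.353/0.5310 = 6.31450 h; τ₂ = 6.352/0.5310 = 11.9623 h.
Tank 1: C₁ = C_in(1 − e^(−t/τ₁)). Tank 2 (τ₁ ≠ τ₂): C₂ = C_in[1 − (τ₁ e^(−t/τ₁) − τ₂ e^(−t/τ₂))/(τ₁ − τ₂)].
At t = 18.48: e^(−t/τ₁) = 0.0535791, e^(−t/τ₂) = 0.213344.
C₂ = 3.145·[1 − (6.31450·0.0535791 − 11.9623·0.213344)/(-5.64783)] = 3.145·0.608032 = 1.91226 mg/L.

1.912 mg/L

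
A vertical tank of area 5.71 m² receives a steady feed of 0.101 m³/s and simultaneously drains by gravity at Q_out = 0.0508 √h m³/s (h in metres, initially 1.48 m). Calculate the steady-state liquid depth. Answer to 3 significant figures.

3.95 m

Accumulation of liquid (constant cross-section A): A dh/dt = Q_in − 0.0508 √h. At steady state dh/dt = 0:
Q_in = 0.0508 √h_ss ⇒ √h_ss = 0.101/0.0508 = 1.9882.
h_ss = 1.9882² = 3.9529 m. (Since h₀ = 1.48 m < h_ss, the level will rise toward this value.)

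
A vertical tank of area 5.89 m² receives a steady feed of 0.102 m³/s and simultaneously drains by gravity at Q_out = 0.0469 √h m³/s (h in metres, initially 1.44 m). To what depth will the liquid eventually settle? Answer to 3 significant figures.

4.73 m

A dh/dt = Q_in − 0.0469 √h. Steady state requires inflow = outflow:
Q_in = 0.0469 √h_ss ⇒ √h_ss = 0.102/0.0469 = 2.1748.
h_ss = 2.1748² = 4.7299 m. (Since h₀ = 1.44 m < h_ss, the level will rise toward this value.)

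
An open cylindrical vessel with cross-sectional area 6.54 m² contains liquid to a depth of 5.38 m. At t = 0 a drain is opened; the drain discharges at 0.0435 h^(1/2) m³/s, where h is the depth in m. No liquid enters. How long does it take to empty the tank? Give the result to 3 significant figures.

697 s

With no inflow, A dh/dt = −0.0435 √h.
∫ h^(−1/2) dh = −(0.0435/A) ∫ dt, giving 2√h = 2√h₀ − (0.0435/A) t.
Tank is empty when √h = 0: t_empty = 2A√h₀/0.0435.
t_empty = 2·6.54·√5.38/0.0435 = 13.080·2.3195/0.0435 = 697.44 s.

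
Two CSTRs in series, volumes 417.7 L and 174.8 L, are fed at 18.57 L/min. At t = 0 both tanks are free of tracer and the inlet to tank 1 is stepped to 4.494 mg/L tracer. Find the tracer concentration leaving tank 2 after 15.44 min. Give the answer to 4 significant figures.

Species balance on tank i: dCᵢ/dt = (Cᵢ₋₁ − Cᵢ)/τᵢ with τᵢ = Vᵢ/Q.
τ₁ = 417.7/18.57 = 22.4933 min; τ₂ = 174.8/18.57 = 9.41303 min.
Tank 1: C₁ = C_in(1 − e^(−t/τ₁)). Tank 2 (τ₁ ≠ τ₂): C₂ = C_in[1 − (τ₁ e^(−t/τ₁) − τ₂ e^(−t/τ₂))/(τ₁ − τ₂)].
At t = 15.44: e^(−t/τ₁) = 0.503371, e^(−t/τ₂) = 0.193926.
C₂ = 4.494·[1 − (22.4933·0.503371 − 9.41303·0.193926)/(13.0802)] = 4.494·0.273940 = 1.23109 mg/L.

1.231 mg/L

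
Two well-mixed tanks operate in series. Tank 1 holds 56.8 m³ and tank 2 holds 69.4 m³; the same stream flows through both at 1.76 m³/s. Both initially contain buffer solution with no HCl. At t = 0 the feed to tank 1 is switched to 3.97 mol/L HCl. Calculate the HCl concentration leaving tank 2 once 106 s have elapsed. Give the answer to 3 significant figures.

3.15 mol/L

Time constants: τᵢ = Vᵢ/Q for each well-mixed tank.
τ₁ = 56.8/1.76 = 32.273 s; τ₂ = 69.4/1.76 = 39.432 s.
Tank 1: C₁ = C_in(1 − e^(−t/τ₁)). Tank 2 (τ₁ ≠ τ₂): C₂ = C_in[1 − (τ₁ e^(−t/τ₁) − τ₂ e^(−t/τ₂))/(τ₁ − τ₂)].
At t = 106: e^(−t/τ₁) = 0.037459, e^(−t/τ₂) = 0.068004.
C₂ = 3.97·[1 − (32.273·0.037459 − 39.432·0.068004)/(-7.1591)] = 3.97·0.79430 = 3.1534 mol/L.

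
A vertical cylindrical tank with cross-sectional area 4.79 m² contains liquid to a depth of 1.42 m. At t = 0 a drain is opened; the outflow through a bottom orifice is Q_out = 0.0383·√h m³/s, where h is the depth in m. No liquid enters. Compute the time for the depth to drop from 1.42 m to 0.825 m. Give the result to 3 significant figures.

A dh/dt = −Q_out = −0.0383 √h.
This is separable: 2 d(√h)/dt = −0.0383/A, so √h = √h₀ − (0.0383/(2A)) t.
t = 2A(√h₀ − √h)/0.0383 = 2·4.79·(√1.42 − √0.825)/0.0383
  = 9.5800 × (1.1916 − 0.90830) / 0.0383 = 70.873 s.

70.9 s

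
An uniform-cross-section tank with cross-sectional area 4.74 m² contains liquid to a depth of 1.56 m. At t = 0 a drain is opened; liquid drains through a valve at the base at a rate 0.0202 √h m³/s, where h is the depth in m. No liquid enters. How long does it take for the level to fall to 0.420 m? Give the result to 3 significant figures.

282 s

A dh/dt = −Q_out = −0.0202 √h.
This is separable: 2 d(√h)/dt = −0.0202/A, so √h = √h₀ − (0.0202/(2A)) t.
t = 2A(√h₀ − √h)/0.0202 = 2·4.74·(√1.56 − √0.420)/0.0202
  = 9.4800 × (1.2490 − 0.64807) / 0.0202 = 282.02 s.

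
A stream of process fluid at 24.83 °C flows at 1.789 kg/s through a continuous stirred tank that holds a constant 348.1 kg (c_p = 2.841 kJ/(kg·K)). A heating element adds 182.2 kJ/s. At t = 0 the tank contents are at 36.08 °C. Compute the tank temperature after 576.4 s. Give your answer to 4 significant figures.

59.41 °C

M c_p dT/dt = ṁ c_p (T_in − T) + Q̇.
Rearrange: dT/dt = (T_ss − T)/τ with τ = M/ṁ = 194.578 s and T_ss = T_in + Q̇/(ṁ c_p) = 60.6782 °C.
Solution: T(t) = T_ss + (T₀ − T_ss) e^(−t/τ).
T(576.4) = 60.6782 + (-24.5982)·e^(−576.4/194.578) = 60.6782 + (-24.5982)·0.0516994 = 59.4064 °C.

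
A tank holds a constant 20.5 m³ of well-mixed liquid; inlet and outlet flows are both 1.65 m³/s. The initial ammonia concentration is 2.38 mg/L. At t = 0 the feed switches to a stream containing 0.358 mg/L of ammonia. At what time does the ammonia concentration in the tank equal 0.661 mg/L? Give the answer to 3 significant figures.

Species balance: V dC/dt = Q(C_in − C) ⇒ τ = V/Q = 12.424 s.
C(t) = C_in + (C₀ − C_in) e^(−t/τ). Set C = 0.661 and solve for t:
e^(−t/τ) = (C − C_in)/(C₀ − C_in) = (0.661 − 0.358)/(2.38 − 0.358) = 0.14985
t = −τ ln(…) = 12.424 × 1.8981 = 23.583 s.

23.6 s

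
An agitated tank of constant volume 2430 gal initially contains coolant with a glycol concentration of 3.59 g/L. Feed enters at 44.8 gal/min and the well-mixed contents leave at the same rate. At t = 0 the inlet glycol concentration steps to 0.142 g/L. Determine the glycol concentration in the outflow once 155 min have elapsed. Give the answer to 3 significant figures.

0.340 g/L

Species balance on the tank: V dC/dt = Q(C_in − C).
Rewrite as dC/dt + C/τ = C_in/τ, τ = V/Q = 54.241 min.
C approaches C_in exponentially: C(t) = C_in + (C₀ − C_in) e^(−t/τ).
C(155) = 0.142 + (3.59 − 0.142)·e^(−155/54.241) = 0.142 + (3.4480)·0.057406 = 0.33993 g/L.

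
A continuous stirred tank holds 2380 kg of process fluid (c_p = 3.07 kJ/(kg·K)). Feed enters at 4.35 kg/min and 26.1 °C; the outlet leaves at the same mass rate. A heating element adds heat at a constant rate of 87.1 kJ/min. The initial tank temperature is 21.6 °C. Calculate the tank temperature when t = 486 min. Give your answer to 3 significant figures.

28.1 °C

Unsteady energy balance on the tank contents: M c_p dT/dt = ṁ c_p (T_in − T) + 87.1.
Rearrange: dT/dt = (T_ss − T)/τ with τ = M/ṁ = 547.13 min and T_ss = T_in + Q̇/(ṁ c_p) = 32.622 °C.
T approaches T_ss exponentially: T(t) = T_ss + (T₀ − T_ss) e^(−t/τ).
T(486) = 32.622 + (-11.022)·e^(−486/547.13) = 32.622 + (-11.022)·0.41136 = 28.088 °C.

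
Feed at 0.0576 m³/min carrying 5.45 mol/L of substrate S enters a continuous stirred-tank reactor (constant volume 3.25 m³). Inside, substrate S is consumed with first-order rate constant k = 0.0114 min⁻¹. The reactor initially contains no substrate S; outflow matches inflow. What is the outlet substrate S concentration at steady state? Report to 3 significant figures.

3.32 mol/L

Accumulation = in − out − consumed: V dC/dt = Q C_in − Q C − k V C.
Steady state (dC/dt = 0): C_ss = Q C_in/(Q + kV) = C_in/(1 + kV/Q).
C_ss = 0.0576·5.45/(0.0576 + 0.0114·3.25) = 0.31392/0.094650 = 3.3166 mol/L.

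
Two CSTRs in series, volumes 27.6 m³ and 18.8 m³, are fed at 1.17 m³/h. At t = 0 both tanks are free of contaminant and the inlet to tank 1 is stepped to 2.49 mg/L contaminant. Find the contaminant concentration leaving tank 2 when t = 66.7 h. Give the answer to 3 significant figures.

2.11 mg/L

Species balance on tank i: dCᵢ/dt = (Cᵢ₋₁ − Cᵢ)/τᵢ with τᵢ = Vᵢ/Q.
τ₁ = 27.6/1.17 = 23.590 h; τ₂ = 18.8/1.17 = 16.068 h.
Solving the cascade with C₁(0)=C₂(0)=0 gives C₂(t) = C_in[1 − (τ₁ e^(−t/τ₁) − τ₂ e^(−t/τ₂))/(τ₁ − τ₂)].
At t = 66.7: e^(−t/τ₁) = 0.059161, e^(−t/τ₂) = 0.015748.
C₂ = 2.49·[1 − (23.590·0.059161 − 16.068·0.015748)/(7.5214)] = 2.49·0.84810 = 2.1118 mg/L.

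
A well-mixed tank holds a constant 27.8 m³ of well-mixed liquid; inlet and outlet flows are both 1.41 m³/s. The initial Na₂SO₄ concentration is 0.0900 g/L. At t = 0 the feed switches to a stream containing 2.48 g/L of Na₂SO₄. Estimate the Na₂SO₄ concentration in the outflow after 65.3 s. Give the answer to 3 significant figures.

2.39 g/L

Species balance on the tank: V dC/dt = Q(C_in − C).
Time constant τ = V/Q = 27.8/1.41 = 19.716 s.
Integrating: C(t) = C_in + (C₀ − C_in) e^(−t/τ).
C(65.3) = 2.48 + (0.0900 − 2.48)·e^(−65.3/19.716) = 2.48 + (-2.3900)·0.036444 = 2.3929 g/L.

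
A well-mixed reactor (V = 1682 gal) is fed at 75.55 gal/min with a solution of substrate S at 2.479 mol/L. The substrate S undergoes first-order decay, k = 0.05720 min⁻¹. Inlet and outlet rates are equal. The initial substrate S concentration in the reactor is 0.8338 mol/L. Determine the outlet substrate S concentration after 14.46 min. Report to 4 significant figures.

V dC/dt = Q(C_in − C) − k V C.
dC/dt = (Q/V) C_in − (Q/V + k) C; effective rate a = Q/V + k = 0.0449168 + 0.05720 = 0.102117 min⁻¹.
C_ss = Q C_in/(Q + kV) = 1.09041 mol/L; C(t) = C_ss + (C₀ − C_ss) e^(−a t).
C(14.46) = 1.09041 + (-0.256605)·e^(−0.102117·14.46) = 1.09041 + (-0.256605)·0.228411 = 1.03179 mol/L.

1.032 mol/L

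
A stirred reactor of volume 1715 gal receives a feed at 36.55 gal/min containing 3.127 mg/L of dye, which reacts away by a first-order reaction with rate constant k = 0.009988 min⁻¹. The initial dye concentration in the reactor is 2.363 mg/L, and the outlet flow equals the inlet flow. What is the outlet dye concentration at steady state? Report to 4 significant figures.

V dC/dt = Q(C_in − C) − k V C.
Steady state (dC/dt = 0): C_ss = Q C_in/(Q + kV) = C_in/(1 + kV/Q).
C_ss = 36.55·3.127/(36.55 + 0.009988·1715) = 114.292/53.6794 = 2.12916 mg/L.

2.129 mg/L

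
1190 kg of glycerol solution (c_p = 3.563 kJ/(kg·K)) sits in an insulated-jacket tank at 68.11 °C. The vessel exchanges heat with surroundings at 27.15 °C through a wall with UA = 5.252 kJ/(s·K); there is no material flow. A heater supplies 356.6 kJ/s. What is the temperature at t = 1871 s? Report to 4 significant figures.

92.39 °C

Lumped-capacitance energy balance: M c_p dT/dt = UA(T_amb − T) + Q̇.
dT/dt = (T_ss − T)/τ with T_ss = T_amb + Q̇/UA = 27.15 + 356.6/5.252 = 95.0479 °C, τ = M c_p/UA = 1190·3.563/5.252 = 807.306 s.
Integrating: T(t) = T_ss + (T₀ − T_ss) e^(−t/τ).
T(1871) = 95.0479 + (-26.9379)·0.0985112 = 92.3943 °C.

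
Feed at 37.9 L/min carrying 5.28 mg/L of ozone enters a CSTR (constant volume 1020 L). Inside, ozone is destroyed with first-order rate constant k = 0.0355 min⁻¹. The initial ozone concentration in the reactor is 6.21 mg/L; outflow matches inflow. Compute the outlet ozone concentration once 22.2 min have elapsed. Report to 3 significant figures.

Species balance: V dC/dt = Q C_in − Q C − k V C.
This is linear with rate a = Q/V + k = 0.072657 min⁻¹.
C_ss = Q C_in/(Q + kV) = 2.7002 mg/L; C(t) = C_ss + (C₀ − C_ss) e^(−a t).
C(22.2) = 2.7002 + (3.5098)·e^(−0.072657·22.2) = 2.7002 + (3.5098)·0.19929 = 3.3997 mg/L.

3.40 mg/L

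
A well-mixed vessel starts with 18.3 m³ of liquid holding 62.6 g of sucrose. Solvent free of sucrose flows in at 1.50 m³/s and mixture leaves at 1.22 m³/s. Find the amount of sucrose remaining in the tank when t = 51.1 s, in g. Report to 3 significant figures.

5.05 g

Let m(t) be the amount of sucrose. Volume: V(t) = V₀ + (Q_in − Q_out) t = 18.3 + 0.28000 t; V(51.1) = 32.608 m³.
Solute balance: dm/dt = 0 − Q_out C = −Q_out m/V(t).
dm/m = −Q_out dt/(V₀ + 0.28000 t); integrating gives ln(m/m₀) = −(Q_out/(Q_in−Q_out)) ln(V/V₀).
m = m₀ (V₀/V)^(Q_out/(Q_in−Q_out)) = 62.6 × (18.3/32.608)^(4.3571) = 5.0522 g.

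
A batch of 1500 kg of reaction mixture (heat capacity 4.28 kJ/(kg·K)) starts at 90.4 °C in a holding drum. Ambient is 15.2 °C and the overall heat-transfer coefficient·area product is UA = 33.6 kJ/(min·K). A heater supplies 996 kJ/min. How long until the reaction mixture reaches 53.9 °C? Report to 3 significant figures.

309 min

Lumped-capacitance energy balance: M c_p dT/dt = UA(T_amb − T) + Q̇.
τ = M c_p/UA = 191.07 min; T_ss = T_amb + Q̇/UA = 15.2 + 996/33.6 = 44.843 °C.
T(t) = T_ss + (T₀ − T_ss)e^(−t/τ); set T = 53.9:
t = −τ ln[(T − T_ss)/(T₀ − T_ss)] = −191.07 · ln(0.19881) = 308.66 min.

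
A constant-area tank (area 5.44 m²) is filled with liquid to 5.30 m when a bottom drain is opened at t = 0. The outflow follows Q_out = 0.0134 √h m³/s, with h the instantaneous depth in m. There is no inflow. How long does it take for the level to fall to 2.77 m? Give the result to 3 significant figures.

518 s

A dh/dt = −Q_out = −0.0134 √h.
Separate and integrate: 2(√h − √h₀) = −(0.0134/A) t.
t = 2A(√h₀ − √h)/0.0134 = 2·5.44·(√5.30 − √2.77)/0.0134
  = 10.880 × (2.3022 − 1.6643) / 0.0134 = 517.89 s.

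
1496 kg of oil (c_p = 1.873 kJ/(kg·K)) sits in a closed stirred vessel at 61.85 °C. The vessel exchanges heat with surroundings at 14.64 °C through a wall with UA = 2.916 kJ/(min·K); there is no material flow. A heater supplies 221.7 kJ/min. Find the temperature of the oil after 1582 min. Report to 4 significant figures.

85.11 °C

Lumped-capacitance energy balance: M c_p dT/dt = UA(T_amb − T) + Q̇.
dT/dt = (T_ss − T)/τ with T_ss = T_amb + Q̇/UA = 14.64 + 221.7/2.916 = 90.6688 °C, τ = M c_p/UA = 1496·1.873/2.916 = 960.908 min.
T approaches T_ss exponentially: T(t) = T_ss + (T₀ − T_ss) e^(−t/τ).
T(1582) = 90.6688 + (-28.8188)·0.192750 = 85.1140 °C.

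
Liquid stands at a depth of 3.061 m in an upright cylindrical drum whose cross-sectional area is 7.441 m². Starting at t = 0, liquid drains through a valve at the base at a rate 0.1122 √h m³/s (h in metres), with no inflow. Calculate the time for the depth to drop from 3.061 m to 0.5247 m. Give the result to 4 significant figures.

136.0 s

Mass balance (ρ constant): A dh/dt = −0.1122 √h.
∫ h^(−1/2) dh = −(0.1122/A) ∫ dt, giving 2√h = 2√h₀ − (0.1122/A) t.
t = 2A(√h₀ − √h)/0.1122 = 2·7.441·(√3.061 − √0.5247)/0.1122
  = 14.8820 × (1.74957 − 0.724362) / 0.1122 = 135.982 s.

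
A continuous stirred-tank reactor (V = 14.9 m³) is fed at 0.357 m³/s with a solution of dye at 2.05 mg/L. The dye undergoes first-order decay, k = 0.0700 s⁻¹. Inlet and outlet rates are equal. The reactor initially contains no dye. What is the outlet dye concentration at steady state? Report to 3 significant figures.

V dC/dt = Q(C_in − C) − k V C.
At steady state: 0 = Q C_in − (Q + kV) C_ss, so C_ss = Q C_in/(Q + kV).
C_ss = 0.357·2.05/(0.357 + 0.0700·14.9) = 0.73185/1.4000 = 0.52275 mg/L.

0.523 mg/L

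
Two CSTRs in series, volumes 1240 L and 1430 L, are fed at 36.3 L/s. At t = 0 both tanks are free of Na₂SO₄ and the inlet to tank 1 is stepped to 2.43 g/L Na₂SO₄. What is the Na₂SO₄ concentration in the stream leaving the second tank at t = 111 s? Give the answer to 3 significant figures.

1.95 g/L

Species balance on tank i: dCᵢ/dt = (Cᵢ₋₁ − Cᵢ)/τᵢ with τᵢ = Vᵢ/Q.
τ₁ = 1240/36.3 = 34.160 s; τ₂ = 1430/36.3 = 39.394 s.
Tank 1: C₁ = C_in(1 − e^(−t/τ₁)). Tank 2 (τ₁ ≠ τ₂): C₂ = C_in[1 − (τ₁ e^(−t/τ₁) − τ₂ e^(−t/τ₂))/(τ₁ − τ₂)].
At t = 111: e^(−t/τ₁) = 0.038796, e^(−t/τ₂) = 0.059744.
C₂ = 2.43·[1 − (34.160·0.038796 − 39.394·0.059744)/(-5.2342)] = 2.43·0.80355 = 1.9526 g/L.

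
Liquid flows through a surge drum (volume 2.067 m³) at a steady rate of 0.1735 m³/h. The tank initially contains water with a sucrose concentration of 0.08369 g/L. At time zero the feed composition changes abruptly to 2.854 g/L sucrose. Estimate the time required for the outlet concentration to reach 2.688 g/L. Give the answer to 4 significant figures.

33.53 h

Transient balance on the dissolved component: V dC/dt = Q(C_in − C), so τ = V/Q = 11.9135 h.
C(t) = C_in + (C₀ − C_in) e^(−t/τ). Set C = 2.688 and solve for t:
e^(−t/τ) = (C − C_in)/(C₀ − C_in) = (2.688 − 2.854)/(0.08369 − 2.854) = 0.0599211
t = −τ ln(…) = 11.9135 × 2.81473 = 33.5334 h.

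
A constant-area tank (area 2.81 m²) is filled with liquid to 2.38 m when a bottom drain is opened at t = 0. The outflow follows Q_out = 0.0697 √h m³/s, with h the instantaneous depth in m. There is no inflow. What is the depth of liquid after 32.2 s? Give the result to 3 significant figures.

1.31 m

A dh/dt = −Q_out = −0.0697 √h.
Separate and integrate: 2(√h − √h₀) = −(0.0697/A) t.
√h = √2.38 − 0.0697·32.2/(2·2.81) = 1.5427 − 0.39935 = 1.1434.
h = 1.1434² = 1.3073 m.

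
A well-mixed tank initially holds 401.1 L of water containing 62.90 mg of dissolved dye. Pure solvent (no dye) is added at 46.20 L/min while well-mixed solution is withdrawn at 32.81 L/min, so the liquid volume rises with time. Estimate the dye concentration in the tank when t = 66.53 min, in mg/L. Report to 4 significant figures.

0.002771 mg/L

Let m(t) be the amount of dye. Volume: V(t) = V₀ + (Q_in − Q_out) t = 401.1 + 13.3900 t; V(66.53) = 1291.94 L.
Solute balance: dm/dt = 0 − Q_out C = −Q_out m/V(t).
Separate: dm/m = −Q_out dt/V(t) ⇒ ln(m/m₀) = −(Q_out/(Q_in−Q_out)) ln(V/V₀).
m = m₀ (V₀/V)^(Q_out/(Q_in−Q_out)) = 62.90 × (401.1/1291.94)^(2.45034) = 3.58021 mg.
C = m/V = 3.58021/1291.94 = 0.00277119 mg/L.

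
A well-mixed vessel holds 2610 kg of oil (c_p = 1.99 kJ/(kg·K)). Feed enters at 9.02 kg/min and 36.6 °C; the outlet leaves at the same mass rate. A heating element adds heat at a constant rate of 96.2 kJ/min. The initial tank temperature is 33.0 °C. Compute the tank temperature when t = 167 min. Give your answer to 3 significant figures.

36.9 °C

Unsteady energy balance on the tank contents: M c_p dT/dt = ṁ c_p (T_in − T) + 96.2.
Rearrange: dT/dt = (T_ss − T)/τ with τ = M/ṁ = 289.36 min and T_ss = T_in + Q̇/(ṁ c_p) = 41.959 °C.
This is linear first-order; T(t) = T_ss + (T₀ − T_ss) e^(−t/τ).
T(167) = 41.959 + (-8.9594)·e^(−167/289.36) = 41.959 + (-8.9594)·0.56150 = 36.929 °C.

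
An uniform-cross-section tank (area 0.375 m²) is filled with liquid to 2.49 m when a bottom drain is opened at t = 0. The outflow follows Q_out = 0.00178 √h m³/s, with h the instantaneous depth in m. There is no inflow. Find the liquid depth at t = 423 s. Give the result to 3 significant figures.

Unsteady balance on liquid volume: A dh/dt = −0.00178 √h.
∫ h^(−1/2) dh = −(0.00178/A) ∫ dt, giving 2√h = 2√h₀ − (0.00178/A) t.
√h = √2.49 − 0.00178·423/(2·0.375) = 1.5780 − 1.0039 = 0.57405.
h = 0.57405² = 0.32954 m.

0.330 m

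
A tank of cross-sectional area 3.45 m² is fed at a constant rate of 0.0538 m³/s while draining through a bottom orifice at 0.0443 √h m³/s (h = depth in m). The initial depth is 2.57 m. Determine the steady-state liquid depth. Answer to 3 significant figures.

1.47 m

Accumulation of liquid (constant cross-section A): A dh/dt = Q_in − 0.0443 √h. At steady state dh/dt = 0:
Q_in = 0.0443 √h_ss ⇒ √h_ss = 0.0538/0.0443 = 1.2144.
h_ss = 1.2144² = 1.4749 m. (Since h₀ = 2.57 m > h_ss, the level will fall toward this value.)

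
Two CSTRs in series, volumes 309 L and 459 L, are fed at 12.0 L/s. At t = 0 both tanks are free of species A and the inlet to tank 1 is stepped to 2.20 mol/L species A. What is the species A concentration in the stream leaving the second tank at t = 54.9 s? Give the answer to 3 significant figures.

Species balance on tank i: dCᵢ/dt = (Cᵢ₋₁ − Cᵢ)/τᵢ with τᵢ = Vᵢ/Q.
τ₁ = 309/12.0 = 25.750 s; τ₂ = 459/12.0 = 38.250 s.
Solving the cascade with C₁(0)=C₂(0)=0 gives C₂(t) = C_in[1 − (τ₁ e^(−t/τ₁) − τ₂ e^(−t/τ₂))/(τ₁ − τ₂)].
At t = 54.9: e^(−t/τ₁) = 0.11860, e^(−t/τ₂) = 0.23805.
C₂ = 2.20·[1 − (25.750·0.11860 − 38.250·0.23805)/(-12.500)] = 2.20·0.51589 = 1.1350 mol/L.

1.13 mol/L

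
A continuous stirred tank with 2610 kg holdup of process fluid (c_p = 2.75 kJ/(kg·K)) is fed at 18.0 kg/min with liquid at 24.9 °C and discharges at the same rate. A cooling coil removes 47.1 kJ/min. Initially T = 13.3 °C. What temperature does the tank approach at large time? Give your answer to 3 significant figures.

Energy balance: M c_p dT/dt = ṁ c_p (T_in − T) − 47.1.
At steady state dT/dt = 0 ⇒ T_ss = T_in − Q̇/(ṁ c_p) = 24.9 − 47.1/(18.0·2.75) = 23.948 °C.

23.9 °C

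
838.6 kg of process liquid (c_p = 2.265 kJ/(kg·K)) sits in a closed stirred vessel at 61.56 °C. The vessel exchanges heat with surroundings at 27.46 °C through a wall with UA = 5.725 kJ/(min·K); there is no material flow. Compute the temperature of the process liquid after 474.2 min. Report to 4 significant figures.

Energy balance: M c_p dT/dt = −UA(T − T_amb).
dT/dt = (T_ss − T)/τ with T_ss = T_amb = 27.4600 °C, τ = M c_p/UA = 838.6·2.265/5.725 = 331.778 min.
This is linear first-order; T(t) = T_ss + (T₀ − T_ss) e^(−t/τ).
T(474.2) = 27.4600 + (34.1000)·0.239484 = 35.6264 °C.

35.63 °C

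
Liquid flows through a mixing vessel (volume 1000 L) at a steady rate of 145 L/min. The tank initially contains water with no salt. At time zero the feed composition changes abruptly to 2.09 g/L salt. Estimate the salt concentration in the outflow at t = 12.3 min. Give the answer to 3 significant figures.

Species balance on the tank: V dC/dt = Q(C_in − C).
So dC/dt = (C_in − C)/τ with τ = V/Q = 1000/145 = 6.8966 min.
This is linear first-order; C(t) = C_in + (C₀ − C_in) e^(−t/τ).
C(12.3) = 2.09 + (0 − 2.09)·e^(−12.3/6.8966) = 2.09 + (-2.0900)·0.16805 = 1.7388 g/L.

1.74 g/L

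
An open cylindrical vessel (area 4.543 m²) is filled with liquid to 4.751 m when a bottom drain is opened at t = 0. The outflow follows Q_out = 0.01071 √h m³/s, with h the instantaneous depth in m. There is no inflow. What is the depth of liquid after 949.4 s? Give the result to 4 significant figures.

1.125 m

A dh/dt = −Q_out = −0.01071 √h.
∫ h^(−1/2) dh = −(0.01071/A) ∫ dt, giving 2√h = 2√h₀ − (0.01071/A) t.
√h = √4.751 − 0.01071·949.4/(2·4.543) = 2.17968 − 1.11909 = 1.06059.
h = 1.06059² = 1.12484 m.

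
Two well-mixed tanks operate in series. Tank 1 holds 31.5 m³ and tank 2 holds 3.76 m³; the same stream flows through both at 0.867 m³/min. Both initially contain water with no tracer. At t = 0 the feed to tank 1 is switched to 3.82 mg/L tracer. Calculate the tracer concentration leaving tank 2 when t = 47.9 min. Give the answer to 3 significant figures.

2.66 mg/L

Each tank obeys Vᵢ dCᵢ/dt = Q(Cᵢ₋₁ − Cᵢ), so τᵢ = Vᵢ/Q.
τ₁ = 31.5/0.867 = 36.332 min; τ₂ = 3.76/0.867 = 4.3368 min.
Tank 1: C₁ = C_in(1 − e^(−t/τ₁)). Tank 2 (τ₁ ≠ τ₂): C₂ = C_in[1 − (τ₁ e^(−t/τ₁) − τ₂ e^(−t/τ₂))/(τ₁ − τ₂)].
At t = 47.9: e^(−t/τ₁) = 0.26757, e^(−t/τ₂) = 1.5966e-05.
C₂ = 3.82·[1 − (36.332·0.26757 − 4.3368·1.5966e-05)/(31.995)] = 3.82·0.69617 = 2.6594 mg/L.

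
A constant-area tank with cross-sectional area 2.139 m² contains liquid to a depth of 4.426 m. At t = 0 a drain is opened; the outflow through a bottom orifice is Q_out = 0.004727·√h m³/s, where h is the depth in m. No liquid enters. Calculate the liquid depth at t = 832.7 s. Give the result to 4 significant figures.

1.401 m

A dh/dt = −Q_out = −0.004727 √h.
This is separable: 2 d(√h)/dt = −0.004727/A, so √h = √h₀ − (0.004727/(2A)) t.
√h = √4.426 − 0.004727·832.7/(2·2.139) = 2.10381 − 0.920097 = 1.18371.
h = 1.18371² = 1.40117 m.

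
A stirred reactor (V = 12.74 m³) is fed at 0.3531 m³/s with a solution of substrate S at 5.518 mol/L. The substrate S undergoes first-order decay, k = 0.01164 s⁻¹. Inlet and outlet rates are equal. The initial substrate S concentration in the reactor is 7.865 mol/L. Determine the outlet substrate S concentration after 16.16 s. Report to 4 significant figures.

5.993 mol/L

Accumulation = in − out − consumed: V dC/dt = Q C_in − Q C − k V C.
dC/dt = (Q/V) C_in − (Q/V + k) C; effective rate a = Q/V + k = 0.0277159 + 0.01164 = 0.0393559 s⁻¹.
C_ss = Q C_in/(Q + kV) = 3.88598 mol/L; C(t) = C_ss + (C₀ − C_ss) e^(−a t).
C(16.16) = 3.88598 + (3.97902)·e^(−0.0393559·16.16) = 3.88598 + (3.97902)·0.529411 = 5.99252 mol/L.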